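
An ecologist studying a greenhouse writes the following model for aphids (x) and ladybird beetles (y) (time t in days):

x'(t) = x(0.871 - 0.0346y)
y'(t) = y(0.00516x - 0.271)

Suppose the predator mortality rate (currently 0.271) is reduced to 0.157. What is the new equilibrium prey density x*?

At the interior fixed point, setting dy/dt = 0 with y > 0 fixes x* = (predator death rate)/(xy coefficient) — independent of the other coefficients.
With the change, x* = 0.157/0.00516 = 30.4; it falls from 52.5.

x* ≈ 30.4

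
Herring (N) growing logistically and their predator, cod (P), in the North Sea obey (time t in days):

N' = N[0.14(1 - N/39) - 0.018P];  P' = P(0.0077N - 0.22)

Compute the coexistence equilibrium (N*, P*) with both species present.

N* ≈ 28.6, P* ≈ 2.08

From dP/dt = 0 with P > 0: 0.0077N* = 0.22, so N* = 28.6.
Substitute into dN/dt = 0: 0.14(1 - 28.6/39) = 0.018P*.
The bracket is 0.267, giving P* = 0.0374/0.018 = 2.08.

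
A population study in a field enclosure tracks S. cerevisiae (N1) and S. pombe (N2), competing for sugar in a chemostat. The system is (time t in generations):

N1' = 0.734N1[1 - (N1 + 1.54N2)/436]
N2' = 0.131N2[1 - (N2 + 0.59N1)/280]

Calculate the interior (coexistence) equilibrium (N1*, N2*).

Setting both brackets to zero gives the nullclines N1 + 1.54N2 = 436 and 0.59N1 + N2 = 280.
Substituting N2 = 280 - 0.59N1 into the first: N1(1 - 1.54·0.59) = 436 - 1.54·280.
So N1* = 4.8/0.0914 = 52.5, and then N2* = 280 - 0.59·52.5 = 249.

N1* ≈ 52.5, N2* ≈ 249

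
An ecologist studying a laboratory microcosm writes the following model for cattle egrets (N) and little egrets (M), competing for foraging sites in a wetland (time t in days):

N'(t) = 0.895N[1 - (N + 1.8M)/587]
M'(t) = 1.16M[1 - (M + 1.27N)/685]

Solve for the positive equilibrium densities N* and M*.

N* ≈ 502, M* ≈ 47

Setting both brackets to zero gives the nullclines N + 1.8M = 587 and 1.27N + M = 685.
Substituting M = 685 - 1.27N into the first: N(1 - 1.8·1.27) = 587 - 1.8·685.
So N* = -646/-1.29 = 502, and then M* = 685 - 1.27·502 = 47.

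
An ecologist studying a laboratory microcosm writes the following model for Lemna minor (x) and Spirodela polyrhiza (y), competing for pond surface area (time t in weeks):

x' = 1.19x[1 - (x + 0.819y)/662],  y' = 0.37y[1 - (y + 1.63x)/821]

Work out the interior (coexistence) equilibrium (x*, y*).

Setting both brackets to zero gives the nullclines x + 0.819y = 662 and 1.63x + y = 821.
Substituting y = 821 - 1.63x into the first: x(1 - 0.819·1.63) = 662 - 0.819·821.
So x* = -10.4/-0.335 = 31, and then y* = 821 - 1.63·31 = 770.

x* ≈ 31, y* ≈ 770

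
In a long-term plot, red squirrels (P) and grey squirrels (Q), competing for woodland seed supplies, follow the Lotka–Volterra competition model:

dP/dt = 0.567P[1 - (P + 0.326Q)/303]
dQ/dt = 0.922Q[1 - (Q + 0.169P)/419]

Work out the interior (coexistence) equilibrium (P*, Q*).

P* ≈ 176, Q* ≈ 389

Setting both brackets to zero gives the nullclines P + 0.326Q = 303 and 0.169P + Q = 419.
Substituting Q = 419 - 0.169P into the first: P(1 - 0.326·0.169) = 303 - 0.326·419.
So P* = 166/0.945 = 176, and then Q* = 419 - 0.169·176 = 389.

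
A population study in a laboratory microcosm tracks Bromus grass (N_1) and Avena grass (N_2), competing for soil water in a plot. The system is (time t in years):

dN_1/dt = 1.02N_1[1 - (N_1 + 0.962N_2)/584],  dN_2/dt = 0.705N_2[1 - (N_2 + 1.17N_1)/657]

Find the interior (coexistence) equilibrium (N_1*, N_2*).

N_1* ≈ 383, N_2* ≈ 209

Setting both brackets to zero gives the nullclines N_1 + 0.962N_2 = 584 and 1.17N_1 + N_2 = 657.
Substituting N_2 = 657 - 1.17N_1 into the first: N_1(1 - 0.962·1.17) = 584 - 0.962·657.
So N_1* = -48/-0.126 = 383, and then N_2* = 657 - 1.17·383 = 209.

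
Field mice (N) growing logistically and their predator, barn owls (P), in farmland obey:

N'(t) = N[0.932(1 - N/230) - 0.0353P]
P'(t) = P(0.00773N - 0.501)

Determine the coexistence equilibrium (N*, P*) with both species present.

N* ≈ 64.8, P* ≈ 19

From dP/dt = 0 with P > 0: 0.00773N* = 0.501, so N* = 64.8.
Substitute into dN/dt = 0: 0.932(1 - 64.8/230) = 0.0353P*.
The bracket is 0.718, giving P* = 0.669/0.0353 = 19.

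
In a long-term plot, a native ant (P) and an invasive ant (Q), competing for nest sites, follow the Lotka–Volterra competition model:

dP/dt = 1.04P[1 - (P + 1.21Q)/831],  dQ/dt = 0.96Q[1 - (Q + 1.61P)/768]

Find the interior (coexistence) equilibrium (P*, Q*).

P* ≈ 104, Q* ≈ 601

Setting both brackets to zero gives the nullclines P + 1.21Q = 831 and 1.61P + Q = 768.
Substituting Q = 768 - 1.61P into the first: P(1 - 1.21·1.61) = 831 - 1.21·768.
So P* = -98.3/-0.948 = 104, and then Q* = 768 - 1.61·104 = 601.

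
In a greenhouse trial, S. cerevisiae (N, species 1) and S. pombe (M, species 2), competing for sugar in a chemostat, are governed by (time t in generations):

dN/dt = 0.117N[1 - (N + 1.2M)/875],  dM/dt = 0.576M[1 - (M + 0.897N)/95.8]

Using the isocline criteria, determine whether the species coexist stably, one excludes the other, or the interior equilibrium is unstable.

Compare the nullcline intercepts: K1/α12 = 875/1.2 = 729 > K2 = 95.8; K2/α21 = 95.8/0.897 = 107 < K1 = 875.
Since the inequalities point opposite ways, species 1 can invade but species 2 cannot.

species 1 excludes species 2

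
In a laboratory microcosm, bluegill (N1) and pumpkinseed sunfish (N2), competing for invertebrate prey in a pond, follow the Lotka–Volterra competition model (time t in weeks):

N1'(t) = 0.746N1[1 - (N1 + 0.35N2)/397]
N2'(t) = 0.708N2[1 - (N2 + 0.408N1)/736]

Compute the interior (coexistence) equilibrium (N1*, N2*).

Setting both brackets to zero gives the nullclines N1 + 0.35N2 = 397 and 0.408N1 + N2 = 736.
Substituting N2 = 736 - 0.408N1 into the first: N1(1 - 0.35·0.408) = 397 - 0.35·736.
So N1* = 139/0.857 = 163, and then N2* = 736 - 0.408·163 = 670.

N1* ≈ 163, N2* ≈ 670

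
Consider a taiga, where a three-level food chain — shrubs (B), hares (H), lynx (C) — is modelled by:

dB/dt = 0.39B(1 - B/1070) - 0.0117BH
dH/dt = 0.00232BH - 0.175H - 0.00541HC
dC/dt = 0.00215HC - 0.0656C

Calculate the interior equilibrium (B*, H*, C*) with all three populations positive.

B* ≈ 90.6, H* ≈ 30.5, C* ≈ 6.5

From dC/dt = 0: 0.00215H* = 0.0656, so H* = 30.5.
From dB/dt = 0: 0.39(1 - B*/1070) = 0.0117·30.5, giving B* = 1070·(1 - 0.915) = 90.6.
From dH/dt = 0: 0.00232·90.6 - 0.175 = 0.00541C*, so C* = 0.0351/0.00541 = 6.5.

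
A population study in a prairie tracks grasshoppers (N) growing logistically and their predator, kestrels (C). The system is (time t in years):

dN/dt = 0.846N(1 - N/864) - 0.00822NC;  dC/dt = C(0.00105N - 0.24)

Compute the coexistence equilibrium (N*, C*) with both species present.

N* ≈ 229, C* ≈ 75.7

From dC/dt = 0 with C > 0: 0.00105N* = 0.24, so N* = 229.
Substitute into dN/dt = 0: 0.846(1 - 229/864) = 0.00822C*.
The bracket is 0.735, giving C* = 0.622/0.00822 = 75.7.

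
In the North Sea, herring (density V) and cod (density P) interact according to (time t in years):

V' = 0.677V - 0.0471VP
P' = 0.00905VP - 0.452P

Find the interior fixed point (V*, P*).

V* ≈ 49.9, P* ≈ 14.4

Set dP/dt = 0 with P > 0: 0.00905V - 0.452 = 0, so V* = 0.452/0.00905 = 49.9.
Set dV/dt = 0 with V > 0: 0.677 - 0.0471P = 0, so P* = 0.677/0.0471 = 14.4.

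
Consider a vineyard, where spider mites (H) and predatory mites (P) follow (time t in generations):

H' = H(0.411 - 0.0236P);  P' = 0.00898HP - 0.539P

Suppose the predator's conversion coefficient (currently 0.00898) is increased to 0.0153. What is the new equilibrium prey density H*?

At the interior fixed point, setting dP/dt = 0 with P > 0 fixes H* = (predator death rate)/(HP coefficient) — independent of the other coefficients.
With the change, H* = 0.539/0.0153 = 35.2; it falls from 60.

H* ≈ 35.2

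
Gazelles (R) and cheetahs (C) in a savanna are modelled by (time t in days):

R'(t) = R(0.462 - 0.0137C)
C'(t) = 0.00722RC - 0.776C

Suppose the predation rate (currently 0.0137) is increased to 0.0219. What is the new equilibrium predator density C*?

At the interior fixed point, setting dR/dt = 0 with R > 0 fixes C* = (prey growth rate)/(RC coefficient) — independent of the other coefficients.
With the change, C* = 0.462/0.0219 = 21.1; it falls from 33.7.

C* ≈ 21.1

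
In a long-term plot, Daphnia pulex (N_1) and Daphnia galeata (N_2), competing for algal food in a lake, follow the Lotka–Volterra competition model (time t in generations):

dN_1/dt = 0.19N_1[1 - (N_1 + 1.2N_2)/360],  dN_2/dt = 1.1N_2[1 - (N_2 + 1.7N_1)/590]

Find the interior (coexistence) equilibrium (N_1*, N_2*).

N_1* ≈ 335, N_2* ≈ 21.2

Setting both brackets to zero gives the nullclines N_1 + 1.2N_2 = 360 and 1.7N_1 + N_2 = 590.
Substituting N_2 = 590 - 1.7N_1 into the first: N_1(1 - 1.2·1.7) = 360 - 1.2·590.
So N_1* = -348/-1.04 = 335, and then N_2* = 590 - 1.7·335 = 21.2.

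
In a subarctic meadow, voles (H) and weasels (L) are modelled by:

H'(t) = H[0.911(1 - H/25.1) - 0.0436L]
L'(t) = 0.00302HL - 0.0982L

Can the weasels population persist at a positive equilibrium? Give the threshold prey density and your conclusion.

The predator equation gives dL/dt > 0 only when H > 0.0982/0.00302 = 32.5.
Without the predator, H → K = 25.1. Since 25.1 < 32.5, the predator cannot invade.

Threshold H = 32.5; K < 32.5, so no, the predator goes extinct.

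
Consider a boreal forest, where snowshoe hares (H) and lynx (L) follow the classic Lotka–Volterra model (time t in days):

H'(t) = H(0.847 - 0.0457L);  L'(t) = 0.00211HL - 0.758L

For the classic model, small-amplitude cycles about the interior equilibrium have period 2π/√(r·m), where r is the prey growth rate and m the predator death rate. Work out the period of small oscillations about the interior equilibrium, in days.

Here r = 0.847 and m = 0.758, so r·m = 0.642.
ω = √0.642 = 0.801 per day, hence T = 2π/ω ≈ 7.84 days.

T ≈ 7.84 days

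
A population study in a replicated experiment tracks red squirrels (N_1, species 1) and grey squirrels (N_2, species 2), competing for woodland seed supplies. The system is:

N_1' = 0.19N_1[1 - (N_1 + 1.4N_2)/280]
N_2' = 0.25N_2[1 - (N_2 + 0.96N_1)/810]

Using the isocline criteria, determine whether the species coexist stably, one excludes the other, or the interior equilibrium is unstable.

Compare the nullcline intercepts: K1/α12 = 280/1.4 = 200 < K2 = 810; K2/α21 = 810/0.96 = 844 > K1 = 280.
Since the inequalities point opposite ways, species 2 can invade but species 1 cannot.

species 2 excludes species 1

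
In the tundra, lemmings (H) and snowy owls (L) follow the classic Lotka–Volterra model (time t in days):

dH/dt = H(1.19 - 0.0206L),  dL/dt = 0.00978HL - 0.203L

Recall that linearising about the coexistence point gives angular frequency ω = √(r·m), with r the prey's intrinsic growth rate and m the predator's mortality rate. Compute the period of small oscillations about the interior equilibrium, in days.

T ≈ 12.8 days

Here r = 1.19 and m = 0.203, so r·m = 0.242.
ω = √0.242 = 0.491 per day, hence T = 2π/ω ≈ 12.8 days.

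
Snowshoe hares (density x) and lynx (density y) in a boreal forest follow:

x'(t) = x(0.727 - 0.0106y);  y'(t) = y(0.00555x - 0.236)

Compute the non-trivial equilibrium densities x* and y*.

x* ≈ 42.5, y* ≈ 68.6

Set dy/dt = 0 with y > 0: 0.00555x - 0.236 = 0, so x* = 0.236/0.00555 = 42.5.
Set dx/dt = 0 with x > 0: 0.727 - 0.0106y = 0, so y* = 0.727/0.0106 = 68.6.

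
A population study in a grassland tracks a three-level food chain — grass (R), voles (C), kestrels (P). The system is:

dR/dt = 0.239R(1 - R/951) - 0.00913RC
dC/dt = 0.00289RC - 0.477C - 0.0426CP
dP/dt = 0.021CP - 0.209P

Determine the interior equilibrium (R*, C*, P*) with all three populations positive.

R* ≈ 589, C* ≈ 9.95, P* ≈ 28.8

From dP/dt = 0: 0.021C* = 0.209, so C* = 9.95.
From dR/dt = 0: 0.239(1 - R*/951) = 0.00913·9.95, giving R* = 951·(1 - 0.38) = 589.
From dC/dt = 0: 0.00289·589 - 0.477 = 0.0426P*, so P* = 1.23/0.0426 = 28.8.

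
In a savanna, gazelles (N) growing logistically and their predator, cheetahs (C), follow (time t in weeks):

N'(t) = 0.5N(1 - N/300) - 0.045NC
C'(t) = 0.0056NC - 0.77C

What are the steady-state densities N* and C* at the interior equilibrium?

N* ≈ 138, C* ≈ 6.02

From dC/dt = 0 with C > 0: 0.0056N* = 0.77, so N* = 138.
Substitute into dN/dt = 0: 0.5(1 - 138/300) = 0.045C*.
The bracket is 0.542, giving C* = 0.271/0.045 = 6.02.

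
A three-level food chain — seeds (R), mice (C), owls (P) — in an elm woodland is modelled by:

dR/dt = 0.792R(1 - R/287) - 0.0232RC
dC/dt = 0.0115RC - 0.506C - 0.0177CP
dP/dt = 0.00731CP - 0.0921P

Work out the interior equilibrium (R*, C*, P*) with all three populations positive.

R* ≈ 181, C* ≈ 12.6, P* ≈ 89.1

From dP/dt = 0: 0.00731C* = 0.0921, so C* = 12.6.
From dR/dt = 0: 0.792(1 - R*/287) = 0.0232·12.6, giving R* = 287·(1 - 0.369) = 181.
From dC/dt = 0: 0.0115·181 - 0.506 = 0.0177P*, so P* = 1.58/0.0177 = 89.1.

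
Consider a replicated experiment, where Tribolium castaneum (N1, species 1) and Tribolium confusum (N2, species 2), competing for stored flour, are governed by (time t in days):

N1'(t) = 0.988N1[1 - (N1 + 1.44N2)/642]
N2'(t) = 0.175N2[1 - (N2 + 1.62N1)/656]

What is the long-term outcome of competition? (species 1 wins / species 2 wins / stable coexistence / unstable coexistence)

Compare the nullcline intercepts: K1/α12 = 642/1.44 = 446 < K2 = 656; K2/α21 = 656/1.62 = 405 < K1 = 642.
Since both are reversed, neither can invade when rare; the interior point is a saddle.

unstable coexistence (outcome depends on initial conditions)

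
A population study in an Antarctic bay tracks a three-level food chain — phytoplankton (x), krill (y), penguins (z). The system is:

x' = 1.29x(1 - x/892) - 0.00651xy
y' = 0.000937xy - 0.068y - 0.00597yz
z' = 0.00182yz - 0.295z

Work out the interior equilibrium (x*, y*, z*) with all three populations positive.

x* ≈ 162, y* ≈ 162, z* ≈ 14.1

From dz/dt = 0: 0.00182y* = 0.295, so y* = 162.
From dx/dt = 0: 1.29(1 - x*/892) = 0.00651·162, giving x* = 892·(1 - 0.818) = 162.
From dy/dt = 0: 0.000937·162 - 0.068 = 0.00597z*, so z* = 0.0841/0.00597 = 14.1.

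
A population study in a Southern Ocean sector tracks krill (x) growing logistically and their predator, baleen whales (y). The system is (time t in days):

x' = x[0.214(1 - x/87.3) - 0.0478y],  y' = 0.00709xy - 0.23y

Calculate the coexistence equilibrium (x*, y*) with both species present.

From dy/dt = 0 with y > 0: 0.00709x* = 0.23, so x* = 32.4.
Substitute into dx/dt = 0: 0.214(1 - 32.4/87.3) = 0.0478y*.
The bracket is 0.628, giving y* = 0.134/0.0478 = 2.81.

x* ≈ 32.4, y* ≈ 2.81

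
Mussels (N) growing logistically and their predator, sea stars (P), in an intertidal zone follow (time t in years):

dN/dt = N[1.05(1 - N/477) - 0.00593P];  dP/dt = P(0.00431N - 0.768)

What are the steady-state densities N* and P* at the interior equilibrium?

From dP/dt = 0 with P > 0: 0.00431N* = 0.768, so N* = 178.
Substitute into dN/dt = 0: 1.05(1 - 178/477) = 0.00593P*.
The bracket is 0.626, giving P* = 0.658/0.00593 = 111.

N* ≈ 178, P* ≈ 111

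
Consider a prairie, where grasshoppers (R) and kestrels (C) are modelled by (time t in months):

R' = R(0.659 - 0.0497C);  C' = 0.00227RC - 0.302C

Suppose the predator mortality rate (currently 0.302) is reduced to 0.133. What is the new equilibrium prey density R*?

At the interior fixed point, setting dC/dt = 0 with C > 0 fixes R* = (predator death rate)/(RC coefficient) — independent of the other coefficients.
With the change, R* = 0.133/0.00227 = 58.6; it falls from 133.

R* ≈ 58.6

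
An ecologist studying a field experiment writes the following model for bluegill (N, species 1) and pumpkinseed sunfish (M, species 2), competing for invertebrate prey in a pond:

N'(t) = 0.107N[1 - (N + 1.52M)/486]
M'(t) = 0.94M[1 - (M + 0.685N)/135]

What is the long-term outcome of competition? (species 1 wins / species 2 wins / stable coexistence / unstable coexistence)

Compare the nullcline intercepts: K1/α12 = 486/1.52 = 320 > K2 = 135; K2/α21 = 135/0.685 = 197 < K1 = 486.
Since the inequalities point opposite ways, species 1 can invade but species 2 cannot.

species 1 excludes species 2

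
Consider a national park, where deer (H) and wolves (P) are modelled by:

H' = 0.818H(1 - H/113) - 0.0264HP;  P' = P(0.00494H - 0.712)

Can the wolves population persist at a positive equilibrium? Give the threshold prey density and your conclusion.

Threshold H = 144; K < 144, so no, the predator goes extinct.

The predator equation gives dP/dt > 0 only when H > 0.712/0.00494 = 144.
Without the predator, H → K = 113. Since 113 < 144, the predator cannot invade.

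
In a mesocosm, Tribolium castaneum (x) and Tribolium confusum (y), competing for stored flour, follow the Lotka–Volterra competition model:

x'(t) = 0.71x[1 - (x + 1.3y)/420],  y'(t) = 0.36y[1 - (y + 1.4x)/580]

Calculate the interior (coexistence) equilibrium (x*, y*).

Setting both brackets to zero gives the nullclines x + 1.3y = 420 and 1.4x + y = 580.
Substituting y = 580 - 1.4x into the first: x(1 - 1.3·1.4) = 420 - 1.3·580.
So x* = -334/-0.82 = 407, and then y* = 580 - 1.4·407 = 9.76.

x* ≈ 407, y* ≈ 9.76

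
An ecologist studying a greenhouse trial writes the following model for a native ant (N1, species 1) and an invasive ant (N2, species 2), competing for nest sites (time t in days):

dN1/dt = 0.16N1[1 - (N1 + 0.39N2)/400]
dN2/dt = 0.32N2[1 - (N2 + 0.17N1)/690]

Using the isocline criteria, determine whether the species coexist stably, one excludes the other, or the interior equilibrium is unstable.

Compare the nullcline intercepts: K1/α12 = 400/0.39 = 1030 > K2 = 690; K2/α21 = 690/0.17 = 4060 > K1 = 400.
Since both inequalities hold, each species can invade when rare, so the interior equilibrium is stable.

stable coexistence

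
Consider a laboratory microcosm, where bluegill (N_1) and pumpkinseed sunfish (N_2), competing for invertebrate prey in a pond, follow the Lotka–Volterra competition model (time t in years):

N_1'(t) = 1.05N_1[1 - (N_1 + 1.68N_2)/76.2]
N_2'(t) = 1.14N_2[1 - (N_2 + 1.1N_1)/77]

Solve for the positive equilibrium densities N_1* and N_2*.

N_1* ≈ 62.7, N_2* ≈ 8.04

Setting both brackets to zero gives the nullclines N_1 + 1.68N_2 = 76.2 and 1.1N_1 + N_2 = 77.
Substituting N_2 = 77 - 1.1N_1 into the first: N_1(1 - 1.68·1.1) = 76.2 - 1.68·77.
So N_1* = -53.2/-0.848 = 62.7, and then N_2* = 77 - 1.1·62.7 = 8.04.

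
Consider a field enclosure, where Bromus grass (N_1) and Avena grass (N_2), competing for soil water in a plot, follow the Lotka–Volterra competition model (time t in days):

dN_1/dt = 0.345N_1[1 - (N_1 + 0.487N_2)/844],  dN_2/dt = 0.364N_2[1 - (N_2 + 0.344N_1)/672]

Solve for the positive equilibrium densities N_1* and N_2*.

N_1* ≈ 621, N_2* ≈ 458

Setting both brackets to zero gives the nullclines N_1 + 0.487N_2 = 844 and 0.344N_1 + N_2 = 672.
Substituting N_2 = 672 - 0.344N_1 into the first: N_1(1 - 0.487·0.344) = 844 - 0.487·672.
So N_1* = 517/0.832 = 621, and then N_2* = 672 - 0.344·621 = 458.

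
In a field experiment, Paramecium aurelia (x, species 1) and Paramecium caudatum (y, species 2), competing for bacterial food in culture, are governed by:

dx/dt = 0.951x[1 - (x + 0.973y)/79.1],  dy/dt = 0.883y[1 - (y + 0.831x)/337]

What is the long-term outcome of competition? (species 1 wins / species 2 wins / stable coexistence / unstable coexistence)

species 2 excludes species 1

Compare the nullcline intercepts: K1/α12 = 79.1/0.973 = 81.3 < K2 = 337; K2/α21 = 337/0.831 = 406 > K1 = 79.1.
Since the inequalities point opposite ways, species 2 can invade but species 1 cannot.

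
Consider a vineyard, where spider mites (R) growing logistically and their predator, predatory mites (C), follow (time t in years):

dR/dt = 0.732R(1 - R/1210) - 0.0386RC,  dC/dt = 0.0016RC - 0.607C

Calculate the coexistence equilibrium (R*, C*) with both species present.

R* ≈ 379, C* ≈ 13

From dC/dt = 0 with C > 0: 0.0016R* = 0.607, so R* = 379.
Substitute into dR/dt = 0: 0.732(1 - 379/1210) = 0.0386C*.
The bracket is 0.686, giving C* = 0.502/0.0386 = 13.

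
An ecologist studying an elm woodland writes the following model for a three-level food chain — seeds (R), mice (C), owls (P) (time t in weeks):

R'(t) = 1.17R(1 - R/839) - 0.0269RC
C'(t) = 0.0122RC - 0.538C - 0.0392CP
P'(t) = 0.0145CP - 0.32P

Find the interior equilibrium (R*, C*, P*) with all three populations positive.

From dP/dt = 0: 0.0145C* = 0.32, so C* = 22.1.
From dR/dt = 0: 1.17(1 - R*/839) = 0.0269·22.1, giving R* = 839·(1 - 0.507) = 413.
From dC/dt = 0: 0.0122·413 - 0.538 = 0.0392P*, so P* = 4.5/0.0392 = 115.

R* ≈ 413, C* ≈ 22.1, P* ≈ 115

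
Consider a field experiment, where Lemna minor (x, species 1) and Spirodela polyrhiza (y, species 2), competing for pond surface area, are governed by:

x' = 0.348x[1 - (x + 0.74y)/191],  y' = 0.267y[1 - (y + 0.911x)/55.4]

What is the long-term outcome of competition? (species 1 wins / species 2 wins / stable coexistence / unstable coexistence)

Compare the nullcline intercepts: K1/α12 = 191/0.74 = 258 > K2 = 55.4; K2/α21 = 55.4/0.911 = 60.8 < K1 = 191.
Since the inequalities point opposite ways, species 1 can invade but species 2 cannot.

species 1 excludes species 2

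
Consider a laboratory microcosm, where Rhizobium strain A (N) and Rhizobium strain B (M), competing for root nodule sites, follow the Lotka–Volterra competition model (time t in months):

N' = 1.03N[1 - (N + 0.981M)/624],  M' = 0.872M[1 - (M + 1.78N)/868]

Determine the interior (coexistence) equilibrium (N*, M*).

Setting both brackets to zero gives the nullclines N + 0.981M = 624 and 1.78N + M = 868.
Substituting M = 868 - 1.78N into the first: N(1 - 0.981·1.78) = 624 - 0.981·868.
So N* = -228/-0.746 = 305, and then M* = 868 - 1.78·305 = 325.

N* ≈ 305, M* ≈ 325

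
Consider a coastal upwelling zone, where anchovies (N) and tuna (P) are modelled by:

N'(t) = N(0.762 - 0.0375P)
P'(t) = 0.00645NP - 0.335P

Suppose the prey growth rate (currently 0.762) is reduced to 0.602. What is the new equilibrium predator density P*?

At the interior fixed point, setting dN/dt = 0 with N > 0 fixes P* = (prey growth rate)/(NP coefficient) — independent of the other coefficients.
With the change, P* = 0.602/0.0375 = 16.1; it falls from 20.3.

P* ≈ 16.1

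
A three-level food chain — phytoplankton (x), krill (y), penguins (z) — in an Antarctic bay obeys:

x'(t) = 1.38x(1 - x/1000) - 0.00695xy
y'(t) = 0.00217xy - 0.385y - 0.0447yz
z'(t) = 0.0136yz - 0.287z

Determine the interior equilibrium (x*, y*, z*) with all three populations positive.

From dz/dt = 0: 0.0136y* = 0.287, so y* = 21.1.
From dx/dt = 0: 1.38(1 - x*/1000) = 0.00695·21.1, giving x* = 1000·(1 - 0.106) = 894.
From dy/dt = 0: 0.00217·894 - 0.385 = 0.0447z*, so z* = 1.55/0.0447 = 34.8.

x* ≈ 894, y* ≈ 21.1, z* ≈ 34.8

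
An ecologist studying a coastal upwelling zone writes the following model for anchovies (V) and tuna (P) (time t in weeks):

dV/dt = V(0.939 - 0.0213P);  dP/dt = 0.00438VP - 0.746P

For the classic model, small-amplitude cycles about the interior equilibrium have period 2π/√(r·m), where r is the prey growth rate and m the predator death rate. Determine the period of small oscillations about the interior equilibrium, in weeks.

T ≈ 7.51 weeks

Here r = 0.939 and m = 0.746, so r·m = 0.7.
ω = √0.7 = 0.837 per week, hence T = 2π/ω ≈ 7.51 weeks.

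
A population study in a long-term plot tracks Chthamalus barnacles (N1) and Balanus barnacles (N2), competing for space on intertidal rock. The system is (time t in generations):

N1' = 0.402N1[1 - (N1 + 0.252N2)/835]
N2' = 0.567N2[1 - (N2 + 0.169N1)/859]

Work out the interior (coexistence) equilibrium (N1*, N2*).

N1* ≈ 646, N2* ≈ 750

Setting both brackets to zero gives the nullclines N1 + 0.252N2 = 835 and 0.169N1 + N2 = 859.
Substituting N2 = 859 - 0.169N1 into the first: N1(1 - 0.252·0.169) = 835 - 0.252·859.
So N1* = 619/0.957 = 646, and then N2* = 859 - 0.169·646 = 750.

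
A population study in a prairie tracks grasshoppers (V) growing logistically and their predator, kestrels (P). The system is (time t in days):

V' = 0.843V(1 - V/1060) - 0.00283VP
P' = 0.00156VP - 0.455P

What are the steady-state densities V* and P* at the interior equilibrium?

From dP/dt = 0 with P > 0: 0.00156V* = 0.455, so V* = 292.
Substitute into dV/dt = 0: 0.843(1 - 292/1060) = 0.00283P*.
The bracket is 0.725, giving P* = 0.611/0.00283 = 216.

V* ≈ 292, P* ≈ 216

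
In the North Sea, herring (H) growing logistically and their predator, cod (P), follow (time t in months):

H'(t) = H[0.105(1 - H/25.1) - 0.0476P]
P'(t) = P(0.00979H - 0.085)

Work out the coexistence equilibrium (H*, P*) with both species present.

H* ≈ 8.68, P* ≈ 1.44

From dP/dt = 0 with P > 0: 0.00979H* = 0.085, so H* = 8.68.
Substitute into dH/dt = 0: 0.105(1 - 8.68/25.1) = 0.0476P*.
The bracket is 0.654, giving P* = 0.0687/0.0476 = 1.44.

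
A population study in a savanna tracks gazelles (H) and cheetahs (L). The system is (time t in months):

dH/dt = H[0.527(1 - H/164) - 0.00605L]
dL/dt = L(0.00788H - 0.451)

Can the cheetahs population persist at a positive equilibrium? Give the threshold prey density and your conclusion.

The predator equation gives dL/dt > 0 only when H > 0.451/0.00788 = 57.2.
Without the predator, H → K = 164. Since 164 > 57.2, the predator can invade and persist.

Threshold H = 57.2; K > 57.2, so yes, the predator persists.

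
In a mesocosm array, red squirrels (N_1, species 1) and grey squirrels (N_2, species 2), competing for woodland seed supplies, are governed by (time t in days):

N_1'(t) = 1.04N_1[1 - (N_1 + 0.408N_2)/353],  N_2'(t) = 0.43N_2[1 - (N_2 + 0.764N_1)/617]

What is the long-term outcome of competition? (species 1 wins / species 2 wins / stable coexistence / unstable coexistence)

stable coexistence

Compare the nullcline intercepts: K1/α12 = 353/0.408 = 865 > K2 = 617; K2/α21 = 617/0.764 = 808 > K1 = 353.
Since both inequalities hold, each species can invade when rare, so the interior equilibrium is stable.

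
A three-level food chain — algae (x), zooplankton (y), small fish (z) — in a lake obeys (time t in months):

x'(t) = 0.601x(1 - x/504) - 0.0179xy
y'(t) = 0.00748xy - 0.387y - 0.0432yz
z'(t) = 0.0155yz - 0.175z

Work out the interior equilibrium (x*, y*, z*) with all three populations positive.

From dz/dt = 0: 0.0155y* = 0.175, so y* = 11.3.
From dx/dt = 0: 0.601(1 - x*/504) = 0.0179·11.3, giving x* = 504·(1 - 0.336) = 335.
From dy/dt = 0: 0.00748·335 - 0.387 = 0.0432z*, so z* = 2.12/0.0432 = 49.

x* ≈ 335, y* ≈ 11.3, z* ≈ 49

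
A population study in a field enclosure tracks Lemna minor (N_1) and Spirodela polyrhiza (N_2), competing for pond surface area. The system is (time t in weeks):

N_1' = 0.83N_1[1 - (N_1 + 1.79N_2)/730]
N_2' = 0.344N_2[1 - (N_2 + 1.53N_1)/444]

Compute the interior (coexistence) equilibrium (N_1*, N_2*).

Setting both brackets to zero gives the nullclines N_1 + 1.79N_2 = 730 and 1.53N_1 + N_2 = 444.
Substituting N_2 = 444 - 1.53N_1 into the first: N_1(1 - 1.79·1.53) = 730 - 1.79·444.
So N_1* = -64.8/-1.74 = 37.2, and then N_2* = 444 - 1.53·37.2 = 387.

N_1* ≈ 37.2, N_2* ≈ 387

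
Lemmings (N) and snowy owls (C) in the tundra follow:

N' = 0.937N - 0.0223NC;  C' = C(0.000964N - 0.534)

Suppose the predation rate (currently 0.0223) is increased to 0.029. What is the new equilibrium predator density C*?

At the interior fixed point, setting dN/dt = 0 with N > 0 fixes C* = (prey growth rate)/(NC coefficient) — independent of the other coefficients.
With the change, C* = 0.937/0.029 = 32.3; it falls from 42.

C* ≈ 32.3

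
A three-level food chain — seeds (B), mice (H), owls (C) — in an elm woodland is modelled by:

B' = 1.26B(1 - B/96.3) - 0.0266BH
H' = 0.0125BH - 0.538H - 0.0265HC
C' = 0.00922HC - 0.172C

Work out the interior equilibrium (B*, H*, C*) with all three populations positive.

B* ≈ 58.4, H* ≈ 18.7, C* ≈ 7.23

From dC/dt = 0: 0.00922H* = 0.172, so H* = 18.7.
From dB/dt = 0: 1.26(1 - B*/96.3) = 0.0266·18.7, giving B* = 96.3·(1 - 0.394) = 58.4.
From dH/dt = 0: 0.0125·58.4 - 0.538 = 0.0265C*, so C* = 0.192/0.0265 = 7.23.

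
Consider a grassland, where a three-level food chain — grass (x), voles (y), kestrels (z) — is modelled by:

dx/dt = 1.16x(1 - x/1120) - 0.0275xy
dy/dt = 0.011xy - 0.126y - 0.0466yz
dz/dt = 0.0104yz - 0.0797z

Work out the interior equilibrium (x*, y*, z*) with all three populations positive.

x* ≈ 917, y* ≈ 7.66, z* ≈ 214

From dz/dt = 0: 0.0104y* = 0.0797, so y* = 7.66.
From dx/dt = 0: 1.16(1 - x*/1120) = 0.0275·7.66, giving x* = 1120·(1 - 0.182) = 917.
From dy/dt = 0: 0.011·917 - 0.126 = 0.0466z*, so z* = 9.96/0.0466 = 214.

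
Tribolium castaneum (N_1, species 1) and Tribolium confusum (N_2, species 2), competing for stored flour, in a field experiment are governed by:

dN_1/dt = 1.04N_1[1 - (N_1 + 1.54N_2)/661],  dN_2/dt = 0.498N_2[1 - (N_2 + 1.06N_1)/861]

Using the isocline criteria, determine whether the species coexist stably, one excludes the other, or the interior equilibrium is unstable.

Compare the nullcline intercepts: K1/α12 = 661/1.54 = 429 < K2 = 861; K2/α21 = 861/1.06 = 812 > K1 = 661.
Since the inequalities point opposite ways, species 2 can invade but species 1 cannot.

species 2 excludes species 1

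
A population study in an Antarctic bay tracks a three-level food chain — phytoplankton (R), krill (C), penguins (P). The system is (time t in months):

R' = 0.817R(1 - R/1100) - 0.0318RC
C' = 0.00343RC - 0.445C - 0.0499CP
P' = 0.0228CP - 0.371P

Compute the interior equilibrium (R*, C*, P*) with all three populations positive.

From dP/dt = 0: 0.0228C* = 0.371, so C* = 16.3.
From dR/dt = 0: 0.817(1 - R*/1100) = 0.0318·16.3, giving R* = 1100·(1 - 0.633) = 403.
From dC/dt = 0: 0.00343·403 - 0.445 = 0.0499P*, so P* = 0.938/0.0499 = 18.8.

R* ≈ 403, C* ≈ 16.3, P* ≈ 18.8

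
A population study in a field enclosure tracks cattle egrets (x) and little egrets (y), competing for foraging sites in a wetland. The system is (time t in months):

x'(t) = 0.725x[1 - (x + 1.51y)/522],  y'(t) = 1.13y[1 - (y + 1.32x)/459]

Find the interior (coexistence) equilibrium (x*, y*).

x* ≈ 172, y* ≈ 232

Setting both brackets to zero gives the nullclines x + 1.51y = 522 and 1.32x + y = 459.
Substituting y = 459 - 1.32x into the first: x(1 - 1.51·1.32) = 522 - 1.51·459.
So x* = -171/-0.993 = 172, and then y* = 459 - 1.32·172 = 232.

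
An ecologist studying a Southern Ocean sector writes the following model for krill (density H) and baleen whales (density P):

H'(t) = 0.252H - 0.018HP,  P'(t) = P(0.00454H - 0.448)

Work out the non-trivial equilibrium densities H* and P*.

H* ≈ 98.7, P* ≈ 14

Set dP/dt = 0 with P > 0: 0.00454H - 0.448 = 0, so H* = 0.448/0.00454 = 98.7.
Set dH/dt = 0 with H > 0: 0.252 - 0.018P = 0, so P* = 0.252/0.018 = 14.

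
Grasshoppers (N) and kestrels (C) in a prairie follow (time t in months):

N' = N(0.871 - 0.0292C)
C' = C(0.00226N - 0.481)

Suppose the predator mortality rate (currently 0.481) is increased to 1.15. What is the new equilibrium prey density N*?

N* ≈ 509

At the interior fixed point, setting dC/dt = 0 with C > 0 fixes N* = (predator death rate)/(NC coefficient) — independent of the other coefficients.
With the change, N* = 1.15/0.00226 = 509; it rises from 213.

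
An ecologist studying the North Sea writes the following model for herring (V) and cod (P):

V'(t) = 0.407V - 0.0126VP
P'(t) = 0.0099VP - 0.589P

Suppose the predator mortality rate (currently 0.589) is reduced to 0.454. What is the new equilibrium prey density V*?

At the interior fixed point, setting dP/dt = 0 with P > 0 fixes V* = (predator death rate)/(VP coefficient) — independent of the other coefficients.
With the change, V* = 0.454/0.0099 = 45.9; it falls from 59.5.

V* ≈ 45.9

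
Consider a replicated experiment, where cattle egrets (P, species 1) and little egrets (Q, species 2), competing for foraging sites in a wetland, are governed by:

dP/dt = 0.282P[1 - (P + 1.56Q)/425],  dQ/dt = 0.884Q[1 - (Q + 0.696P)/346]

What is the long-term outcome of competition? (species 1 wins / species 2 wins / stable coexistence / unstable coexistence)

species 2 excludes species 1

Compare the nullcline intercepts: K1/α12 = 425/1.56 = 272 < K2 = 346; K2/α21 = 346/0.696 = 497 > K1 = 425.
Since the inequalities point opposite ways, species 2 can invade but species 1 cannot.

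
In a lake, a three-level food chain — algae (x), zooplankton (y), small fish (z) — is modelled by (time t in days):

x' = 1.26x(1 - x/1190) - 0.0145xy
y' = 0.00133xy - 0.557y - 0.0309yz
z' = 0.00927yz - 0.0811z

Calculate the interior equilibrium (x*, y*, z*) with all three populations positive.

From dz/dt = 0: 0.00927y* = 0.0811, so y* = 8.75.
From dx/dt = 0: 1.26(1 - x*/1190) = 0.0145·8.75, giving x* = 1190·(1 - 0.101) = 1070.
From dy/dt = 0: 0.00133·1070 - 0.557 = 0.0309z*, so z* = 0.866/0.0309 = 28.

x* ≈ 1070, y* ≈ 8.75, z* ≈ 28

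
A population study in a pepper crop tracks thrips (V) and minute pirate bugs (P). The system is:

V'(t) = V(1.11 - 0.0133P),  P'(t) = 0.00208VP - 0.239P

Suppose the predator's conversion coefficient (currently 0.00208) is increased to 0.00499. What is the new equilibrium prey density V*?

V* ≈ 47.9

At the interior fixed point, setting dP/dt = 0 with P > 0 fixes V* = (predator death rate)/(VP coefficient) — independent of the other coefficients.
With the change, V* = 0.239/0.00499 = 47.9; it falls from 115.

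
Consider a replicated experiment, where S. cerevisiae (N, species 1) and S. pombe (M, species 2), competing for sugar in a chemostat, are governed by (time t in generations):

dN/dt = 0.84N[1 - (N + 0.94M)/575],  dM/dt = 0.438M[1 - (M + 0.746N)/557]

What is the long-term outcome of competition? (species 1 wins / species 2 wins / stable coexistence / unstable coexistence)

stable coexistence

Compare the nullcline intercepts: K1/α12 = 575/0.94 = 612 > K2 = 557; K2/α21 = 557/0.746 = 747 > K1 = 575.
Since both inequalities hold, each species can invade when rare, so the interior equilibrium is stable.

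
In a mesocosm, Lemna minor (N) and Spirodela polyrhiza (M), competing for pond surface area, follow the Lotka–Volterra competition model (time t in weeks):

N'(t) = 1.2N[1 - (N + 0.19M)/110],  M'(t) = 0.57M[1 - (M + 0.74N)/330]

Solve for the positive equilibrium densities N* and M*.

Setting both brackets to zero gives the nullclines N + 0.19M = 110 and 0.74N + M = 330.
Substituting M = 330 - 0.74N into the first: N(1 - 0.19·0.74) = 110 - 0.19·330.
So N* = 47.3/0.859 = 55, and then M* = 330 - 0.74·55 = 289.

N* ≈ 55, M* ≈ 289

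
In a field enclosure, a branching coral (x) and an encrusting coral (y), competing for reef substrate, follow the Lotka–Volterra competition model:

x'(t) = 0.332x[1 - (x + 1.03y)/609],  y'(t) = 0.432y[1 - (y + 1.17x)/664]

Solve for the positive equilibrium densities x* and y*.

Setting both brackets to zero gives the nullclines x + 1.03y = 609 and 1.17x + y = 664.
Substituting y = 664 - 1.17x into the first: x(1 - 1.03·1.17) = 609 - 1.03·664.
So x* = -74.9/-0.205 = 365, and then y* = 664 - 1.17·365 = 237.

x* ≈ 365, y* ≈ 237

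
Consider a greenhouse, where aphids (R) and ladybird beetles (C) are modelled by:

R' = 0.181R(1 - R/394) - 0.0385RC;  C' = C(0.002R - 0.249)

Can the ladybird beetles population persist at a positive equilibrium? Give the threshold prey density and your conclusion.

Threshold R = 124; K > 124, so yes, the predator persists.

The predator equation gives dC/dt > 0 only when R > 0.249/0.002 = 124.
Without the predator, R → K = 394. Since 394 > 124, the predator can invade and persist.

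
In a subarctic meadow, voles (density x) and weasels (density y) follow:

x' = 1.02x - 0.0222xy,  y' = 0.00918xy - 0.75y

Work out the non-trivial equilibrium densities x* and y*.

x* ≈ 81.7, y* ≈ 45.9

Set dy/dt = 0 with y > 0: 0.00918x - 0.75 = 0, so x* = 0.75/0.00918 = 81.7.
Set dx/dt = 0 with x > 0: 1.02 - 0.0222y = 0, so y* = 1.02/0.0222 = 45.9.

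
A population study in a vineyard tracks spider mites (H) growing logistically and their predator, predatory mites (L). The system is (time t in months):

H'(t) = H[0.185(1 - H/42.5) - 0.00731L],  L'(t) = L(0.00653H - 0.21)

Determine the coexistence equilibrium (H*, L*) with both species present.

From dL/dt = 0 with L > 0: 0.00653H* = 0.21, so H* = 32.2.
Substitute into dH/dt = 0: 0.185(1 - 32.2/42.5) = 0.00731L*.
The bracket is 0.243, giving L* = 0.045/0.00731 = 6.16.

H* ≈ 32.2, L* ≈ 6.16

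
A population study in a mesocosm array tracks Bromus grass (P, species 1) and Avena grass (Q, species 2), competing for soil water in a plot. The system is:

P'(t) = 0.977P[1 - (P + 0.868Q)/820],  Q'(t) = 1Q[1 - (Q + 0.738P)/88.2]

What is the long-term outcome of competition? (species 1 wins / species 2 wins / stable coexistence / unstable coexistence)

species 1 excludes species 2

Compare the nullcline intercepts: K1/α12 = 820/0.868 = 945 > K2 = 88.2; K2/α21 = 88.2/0.738 = 120 < K1 = 820.
Since the inequalities point opposite ways, species 1 can invade but species 2 cannot.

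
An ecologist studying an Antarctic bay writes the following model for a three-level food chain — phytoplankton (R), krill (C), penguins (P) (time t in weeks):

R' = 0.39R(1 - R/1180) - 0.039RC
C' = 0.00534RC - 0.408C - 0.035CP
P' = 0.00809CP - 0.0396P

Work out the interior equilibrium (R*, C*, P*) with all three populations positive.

From dP/dt = 0: 0.00809C* = 0.0396, so C* = 4.89.
From dR/dt = 0: 0.39(1 - R*/1180) = 0.039·4.89, giving R* = 1180·(1 - 0.489) = 602.
From dC/dt = 0: 0.00534·602 - 0.408 = 0.035P*, so P* = 2.81/0.035 = 80.3.

R* ≈ 602, C* ≈ 4.89, P* ≈ 80.3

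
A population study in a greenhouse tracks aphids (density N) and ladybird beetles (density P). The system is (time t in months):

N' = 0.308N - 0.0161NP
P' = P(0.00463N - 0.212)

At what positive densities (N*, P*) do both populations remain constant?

N* ≈ 45.8, P* ≈ 19.1

Set dP/dt = 0 with P > 0: 0.00463N - 0.212 = 0, so N* = 0.212/0.00463 = 45.8.
Set dN/dt = 0 with N > 0: 0.308 - 0.0161P = 0, so P* = 0.308/0.0161 = 19.1.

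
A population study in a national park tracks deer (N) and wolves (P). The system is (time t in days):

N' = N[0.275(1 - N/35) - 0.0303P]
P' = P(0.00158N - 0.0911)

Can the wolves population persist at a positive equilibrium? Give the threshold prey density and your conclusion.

The predator equation gives dP/dt > 0 only when N > 0.0911/0.00158 = 57.7.
Without the predator, N → K = 35. Since 35 < 57.7, the predator cannot invade.

Threshold N = 57.7; K < 57.7, so no, the predator goes extinct.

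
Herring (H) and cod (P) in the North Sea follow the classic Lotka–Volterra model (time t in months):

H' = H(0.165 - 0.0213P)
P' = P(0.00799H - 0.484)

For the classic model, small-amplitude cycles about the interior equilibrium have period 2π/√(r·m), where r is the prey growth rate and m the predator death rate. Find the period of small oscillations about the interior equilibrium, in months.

T ≈ 22.2 months

Here r = 0.165 and m = 0.484, so r·m = 0.0799.
ω = √0.0799 = 0.283 per month, hence T = 2π/ω ≈ 22.2 months.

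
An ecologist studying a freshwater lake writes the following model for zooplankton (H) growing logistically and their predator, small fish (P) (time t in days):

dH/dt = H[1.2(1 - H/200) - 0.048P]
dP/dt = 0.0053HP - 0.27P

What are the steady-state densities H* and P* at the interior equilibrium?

From dP/dt = 0 with P > 0: 0.0053H* = 0.27, so H* = 50.9.
Substitute into dH/dt = 0: 1.2(1 - 50.9/200) = 0.048P*.
The bracket is 0.745, giving P* = 0.894/0.048 = 18.6.

H* ≈ 50.9, P* ≈ 18.6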